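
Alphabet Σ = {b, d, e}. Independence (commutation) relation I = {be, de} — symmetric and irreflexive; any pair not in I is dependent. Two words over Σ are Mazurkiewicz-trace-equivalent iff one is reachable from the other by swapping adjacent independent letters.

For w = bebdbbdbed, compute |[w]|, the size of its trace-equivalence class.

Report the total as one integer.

drop 0:b onto floor
drop 1:e onto floor
drop 2:b onto {0:b}
drop 3:d onto {2:b}
drop 4:b onto {3:d}
drop 5:b onto {4:b}
drop 6:d onto {5:b}
drop 7:b onto {6:d}
drop 8:e onto {1:e}
drop 9:d onto {7:b}
ground layer = {0:b, 1:e}
drop-orders for the pieces not yet dropped (sum over which currently-grounded one goes next):
  1 to go: {8} 1  {9} 1
  2 to go: {1,8} 1  {7,9} 1  {8,9} 2
  3 to go: {1,8,9} 3  {6,7,9} 1  {7,8,9} 3
  4 to go: {1,7,8,9} 6  {5,6,7,9} 1  {6,7,8,9} 4
  5 to go: {1,6,7,8,9} 10  {4,5,6,7,9} 1  {5,6,7,8,9} 5
  6 to go: {1,5,6,7,8,9} 15  {3,4,5,6,7,9} 1  {4,5,6,7,8,9} 6
  7 to go: {1,4,5,6,7,8,9} 21  {2,3,4,5,6,7,9} 1  {3,4,5,6,7,8,9} 7
  8 to go: {0,2,3,4,5,6,7,9} 1  {1,3,4,5,6,7,8,9} 28  {2,3,4,5,6,7,8,9} 8
  if 0:b drops first: 36 orders
  if 1:e drops first: 9 orders
heap linearizations: 45

45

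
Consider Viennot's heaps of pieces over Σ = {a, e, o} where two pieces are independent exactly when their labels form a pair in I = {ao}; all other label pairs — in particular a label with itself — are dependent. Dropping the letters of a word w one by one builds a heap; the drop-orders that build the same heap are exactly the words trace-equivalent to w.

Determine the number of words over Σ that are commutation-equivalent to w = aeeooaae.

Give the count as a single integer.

6

0(a) covers ∅
1(e) covers 0:a
2(e) covers 1:e
3(o) covers 2:e
4(o) covers 3:o
5(a) covers 2:e
6(a) covers 5:a
7(e) covers 4:o, 6:a
floor of heap: 0:a
completions by unplaced set U, small U first (add the entries for U minus each lowest piece of U):
  |U|=1: {7}:1
  |U|=2: {4,7}:1  {6,7}:1
  |U|=3: {3,4,7}:1  {4,6,7}:2  {5,6,7}:1
  |U|=4: {3,4,6,7}:3  {4,5,6,7}:3
  |U|=5: {3,4,5,6,7}:6
  |U|=6: {2,3,4,5,6,7}:6
  start at 0(a): 6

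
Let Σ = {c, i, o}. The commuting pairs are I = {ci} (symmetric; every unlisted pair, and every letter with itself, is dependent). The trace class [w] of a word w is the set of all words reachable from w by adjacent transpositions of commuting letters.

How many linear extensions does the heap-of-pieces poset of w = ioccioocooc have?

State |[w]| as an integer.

0(i) covers ∅
1(o) covers 0:i
2(c) covers 1:o
3(c) covers 2:c
4(i) covers 1:o
5(o) covers 3:c, 4:i
6(o) covers 5:o
7(c) covers 6:o
8(o) covers 7:c
9(o) covers 8:o
10(c) covers 9:o
floor of heap: 0:i
completions by unplaced set U, small U first (add the entries for U minus each lowest piece of U):
  |U|=1: {10}:1
  |U|=2: {9,10}:1
  |U|=3: {8,9,10}:1
  |U|=4: {7,8,9,10}:1
  |U|=5: {6,7,8,9,10}:1
  |U|=6: {5,6,7,8,9,10}:1
  |U|=7: {3,5,6,7,8,9,10}:1  {4,5,6,7,8,9,10}:1
  |U|=8: {2,3,5,6,7,8,9,10}:1  {3,4,5,6,7,8,9,10}:2
  |U|=9: {2,3,4,5,6,7,8,9,10}:3
  start at 0(i): 3

3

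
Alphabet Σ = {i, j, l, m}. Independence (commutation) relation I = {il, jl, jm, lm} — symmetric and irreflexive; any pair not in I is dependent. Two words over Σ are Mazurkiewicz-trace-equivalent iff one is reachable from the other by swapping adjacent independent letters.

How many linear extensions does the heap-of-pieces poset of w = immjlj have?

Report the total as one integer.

drop 0:i onto floor
drop 1:m onto {0:i}
drop 2:m onto {1:m}
drop 3:j onto {0:i}
drop 4:l onto floor
drop 5:j onto {3:j}
ground layer = {0:i, 4:l}
drop-orders for the pieces not yet dropped (sum over which currently-grounded one goes next):
  1 to go: {2} 1  {4} 1  {5} 1
  2 to go: {1,2} 1  {2,4} 2  {2,5} 2  {3,5} 1  {4,5} 2
  3 to go: {1,2,4} 3  {1,2,5} 3  {2,3,5} 3  {2,4,5} 6  {3,4,5} 3
  4 to go: {1,2,3,5} 6  {1,2,4,5} 12  {2,3,4,5} 12
  if 0:i drops first: 30 orders
  if 4:l drops first: 6 orders
heap linearizations: 36

36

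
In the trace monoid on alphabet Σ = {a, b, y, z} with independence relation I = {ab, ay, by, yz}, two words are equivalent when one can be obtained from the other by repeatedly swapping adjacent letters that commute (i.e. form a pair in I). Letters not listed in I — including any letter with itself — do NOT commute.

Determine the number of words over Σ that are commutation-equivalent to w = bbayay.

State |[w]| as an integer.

90

drop 0:b onto floor
drop 1:b onto {0:b}
drop 2:a onto floor
drop 3:y onto floor
drop 4:a onto {2:a}
drop 5:y onto {3:y}
ground layer = {0:b, 2:a, 3:y}
drop-orders for the pieces not yet dropped (sum over which currently-grounded one goes next):
  1 to go: {1} 1  {4} 1  {5} 1
  2 to go: {0,1} 1  {1,4} 2  {1,5} 2  {2,4} 1  {3,5} 1  {4,5} 2
  3 to go: {0,1,4} 3  {0,1,5} 3  {1,2,4} 3  {1,3,5} 3  {1,4,5} 6  {2,4,5} 3  {3,4,5} 3
  4 to go: {0,1,2,4} 6  {0,1,3,5} 6  {0,1,4,5} 12  {1,2,4,5} 12  {1,3,4,5} 12  {2,3,4,5} 6
  if 0:b drops first: 30 orders
  if 2:a drops first: 30 orders
  if 3:y drops first: 30 orders
heap linearizations: 90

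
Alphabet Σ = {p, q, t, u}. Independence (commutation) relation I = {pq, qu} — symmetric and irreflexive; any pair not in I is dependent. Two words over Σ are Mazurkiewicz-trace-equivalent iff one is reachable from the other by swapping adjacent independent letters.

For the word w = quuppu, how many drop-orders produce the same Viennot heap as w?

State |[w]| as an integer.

6

0(q) covers ∅
1(u) covers ∅
2(u) covers 1:u
3(p) covers 2:u
4(p) covers 3:p
5(u) covers 4:p
floor of heap: 0:q, 1:u
completions by unplaced set U, small U first (add the entries for U minus each lowest piece of U):
  |U|=1: {0}:1  {5}:1
  |U|=2: {0,5}:2  {4,5}:1
  |U|=3: {0,4,5}:3  {3,4,5}:1
  |U|=4: {0,3,4,5}:4  {2,3,4,5}:1
  start at 0(q): 1
  start at 1(u): 5
sum over floor = 6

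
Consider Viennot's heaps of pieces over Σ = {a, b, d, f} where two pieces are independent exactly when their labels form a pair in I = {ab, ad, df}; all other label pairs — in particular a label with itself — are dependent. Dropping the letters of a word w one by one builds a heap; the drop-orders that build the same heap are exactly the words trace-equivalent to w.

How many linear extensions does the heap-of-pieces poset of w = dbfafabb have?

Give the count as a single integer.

0(d) covers ∅
1(b) covers 0:d
2(f) covers 1:b
3(a) covers 2:f
4(f) covers 3:a
5(a) covers 4:f
6(b) covers 4:f
7(b) covers 6:b
floor of heap: 0:d
completions by unplaced set U, small U first (add the entries for U minus each lowest piece of U):
  |U|=1: {5}:1  {7}:1
  |U|=2: {5,7}:2  {6,7}:1
  |U|=3: {5,6,7}:3
  |U|=4: {4,5,6,7}:3
  |U|=5: {3,4,5,6,7}:3
  |U|=6: {2,3,4,5,6,7}:3
  start at 0(d): 3

3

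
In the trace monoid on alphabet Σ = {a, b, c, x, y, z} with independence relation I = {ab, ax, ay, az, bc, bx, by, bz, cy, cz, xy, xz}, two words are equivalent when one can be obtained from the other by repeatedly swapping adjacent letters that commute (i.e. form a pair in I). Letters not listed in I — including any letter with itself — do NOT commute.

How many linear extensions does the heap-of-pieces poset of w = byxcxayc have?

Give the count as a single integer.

drop 0:b onto floor
drop 1:y onto floor
drop 2:x onto floor
drop 3:c onto {2:x}
drop 4:x onto {3:c}
drop 5:a onto {3:c}
drop 6:y onto {1:y}
drop 7:c onto {4:x, 5:a}
ground layer = {0:b, 1:y, 2:x}
drop-orders for the pieces not yet dropped (sum over which currently-grounded one goes next):
  1 to go: {0} 1  {6} 1  {7} 1
  2 to go: {0,6} 2  {0,7} 2  {1,6} 1  {4,7} 1  {5,7} 1  {6,7} 2
  3 to go: {0,1,6} 3  {0,4,7} 3  {0,5,7} 3  {0,6,7} 6  {1,6,7} 3  {4,5,7} 2  {4,6,7} 3  {5,6,7} 3
  4 to go: {0,1,6,7} 12  {0,4,5,7} 8  {0,4,6,7} 12  {0,5,6,7} 12  {1,4,6,7} 6  {1,5,6,7} 6  {3,4,5,7} 2  {4,5,6,7} 8
  5 to go: {0,1,4,6,7} 30  {0,1,5,6,7} 30  {0,3,4,5,7} 10  {0,4,5,6,7} 40  {1,4,5,6,7} 20  {2,3,4,5,7} 2  {3,4,5,6,7} 10
  6 to go: {0,1,4,5,6,7} 120  {0,2,3,4,5,7} 12  {0,3,4,5,6,7} 60  {1,3,4,5,6,7} 30  {2,3,4,5,6,7} 12
  if 0:b drops first: 42 orders
  if 1:y drops first: 84 orders
  if 2:x drops first: 210 orders
heap linearizations: 336

336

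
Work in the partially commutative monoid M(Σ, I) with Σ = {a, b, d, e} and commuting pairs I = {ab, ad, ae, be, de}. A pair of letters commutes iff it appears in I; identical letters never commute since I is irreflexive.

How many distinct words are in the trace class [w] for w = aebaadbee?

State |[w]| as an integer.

drop 0:a onto floor
drop 1:e onto floor
drop 2:b onto floor
drop 3:a onto {0:a}
drop 4:a onto {3:a}
drop 5:d onto {2:b}
drop 6:b onto {5:d}
drop 7:e onto {1:e}
drop 8:e onto {7:e}
ground layer = {0:a, 1:e, 2:b}
drop-orders for the pieces not yet dropped (sum over which currently-grounded one goes next):
  1 to go: {4} 1  {6} 1  {8} 1
  2 to go: {3,4} 1  {4,6} 2  {4,8} 2  {5,6} 1  {6,8} 2  {7,8} 1
  3 to go: {0,3,4} 1  {1,7,8} 1  {2,5,6} 1  {3,4,6} 3  {3,4,8} 3  {4,5,6} 3  {4,6,8} 6  {4,7,8} 3  {5,6,8} 3  {6,7,8} 3
  4 to go: {0,3,4,6} 4  {0,3,4,8} 4  {1,4,7,8} 4  {1,6,7,8} 4  {2,4,5,6} 4  {2,5,6,8} 4  {3,4,5,6} 6  {3,4,6,8} 12  {3,4,7,8} 6  {4,5,6,8} 12  {4,6,7,8} 12  {5,6,7,8} 6
  5 to go: {0,3,4,5,6} 10  {0,3,4,6,8} 20  {0,3,4,7,8} 10  {1,3,4,7,8} 10  {1,4,6,7,8} 20  {1,5,6,7,8} 10  {2,3,4,5,6} 10  {2,4,5,6,8} 20  {2,5,6,7,8} 10  {3,4,5,6,8} 30  {3,4,6,7,8} 30  {4,5,6,7,8} 30
  6 to go: {0,1,3,4,7,8} 20  {0,2,3,4,5,6} 20  {0,3,4,5,6,8} 60  {0,3,4,6,7,8} 60  {1,2,5,6,7,8} 20  {1,3,4,6,7,8} 60  {1,4,5,6,7,8} 60  {2,3,4,5,6,8} 60  {2,4,5,6,7,8} 60  {3,4,5,6,7,8} 90
  7 to go: {0,1,3,4,6,7,8} 140  {0,2,3,4,5,6,8} 140  {0,3,4,5,6,7,8} 210  {1,2,4,5,6,7,8} 140  {1,3,4,5,6,7,8} 210  {2,3,4,5,6,7,8} 210
  if 0:a drops first: 560 orders
  if 1:e drops first: 560 orders
  if 2:b drops first: 560 orders
heap linearizations: 1680

1680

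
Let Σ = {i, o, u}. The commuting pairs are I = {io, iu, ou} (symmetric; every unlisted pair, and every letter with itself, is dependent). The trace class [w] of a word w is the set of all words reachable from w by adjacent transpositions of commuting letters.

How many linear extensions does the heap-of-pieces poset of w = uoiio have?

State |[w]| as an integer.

30

piece 0:u — minimal
piece 1:o — minimal
piece 2:i — minimal
piece 3:i rests on {2:i}
piece 4:o rests on {1:o}
minimal pieces: {0:u, 1:o, 2:i}
ways to finish when only these pieces remain (= sum over removing one remaining piece with nothing left below it):
  1 left: {0}→1  {3}→1  {4}→1
  2 left: {0,3}→2  {0,4}→2  {1,4}→1  {2,3}→1  {3,4}→2
  3 left: {0,1,4}→3  {0,2,3}→3  {0,3,4}→6  {1,3,4}→3  {2,3,4}→3
  placing 0:u first → 6 extensions
  placing 1:o first → 12 extensions
  placing 2:i first → 12 extensions
total linear extensions = 30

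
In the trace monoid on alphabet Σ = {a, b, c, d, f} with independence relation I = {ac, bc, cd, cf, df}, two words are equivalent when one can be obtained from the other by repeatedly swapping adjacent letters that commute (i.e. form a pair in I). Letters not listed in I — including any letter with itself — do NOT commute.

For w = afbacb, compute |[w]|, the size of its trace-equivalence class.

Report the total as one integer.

piece 0:a — minimal
piece 1:f rests on {0:a}
piece 2:b rests on {1:f}
piece 3:a rests on {2:b}
piece 4:c — minimal
piece 5:b rests on {3:a}
minimal pieces: {0:a, 4:c}
ways to finish when only these pieces remain (= sum over removing one remaining piece with nothing left below it):
  1 left: {4}→1  {5}→1
  2 left: {3,5}→1  {4,5}→2
  3 left: {2,3,5}→1  {3,4,5}→3
  4 left: {1,2,3,5}→1  {2,3,4,5}→4
  placing 0:a first → 5 extensions
  placing 4:c first → 1 extensions
total linear extensions = 6

6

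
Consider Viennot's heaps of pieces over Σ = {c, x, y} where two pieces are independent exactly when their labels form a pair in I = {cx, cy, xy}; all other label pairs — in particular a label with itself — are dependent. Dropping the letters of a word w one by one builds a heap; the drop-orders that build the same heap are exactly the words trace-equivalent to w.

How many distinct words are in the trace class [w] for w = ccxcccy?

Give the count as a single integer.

drop 0:c onto floor
drop 1:c onto {0:c}
drop 2:x onto floor
drop 3:c onto {1:c}
drop 4:c onto {3:c}
drop 5:c onto {4:c}
drop 6:y onto floor
ground layer = {0:c, 2:x, 6:y}
drop-orders for the pieces not yet dropped (sum over which currently-grounded one goes next):
  1 to go: {2} 1  {5} 1  {6} 1
  2 to go: {2,5} 2  {2,6} 2  {4,5} 1  {5,6} 2
  3 to go: {2,4,5} 3  {2,5,6} 6  {3,4,5} 1  {4,5,6} 3
  4 to go: {1,3,4,5} 1  {2,3,4,5} 4  {2,4,5,6} 12  {3,4,5,6} 4
  5 to go: {0,1,3,4,5} 1  {1,2,3,4,5} 5  {1,3,4,5,6} 5  {2,3,4,5,6} 20
  if 0:c drops first: 30 orders
  if 2:x drops first: 6 orders
  if 6:y drops first: 6 orders
heap linearizations: 42

42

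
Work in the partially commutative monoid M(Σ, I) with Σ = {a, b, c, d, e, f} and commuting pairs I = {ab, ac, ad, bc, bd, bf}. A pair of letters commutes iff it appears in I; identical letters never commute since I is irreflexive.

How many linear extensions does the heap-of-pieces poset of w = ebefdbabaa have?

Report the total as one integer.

84

piece 0:e — minimal
piece 1:b rests on {0:e}
piece 2:e rests on {1:b}
piece 3:f rests on {2:e}
piece 4:d rests on {3:f}
piece 5:b rests on {2:e}
piece 6:a rests on {3:f}
piece 7:b rests on {5:b}
piece 8:a rests on {6:a}
piece 9:a rests on {8:a}
minimal pieces: {0:e}
ways to finish when only these pieces remain (= sum over removing one remaining piece with nothing left below it):
  1 left: {4}→1  {7}→1  {9}→1
  2 left: {4,7}→2  {4,9}→2  {5,7}→1  {7,9}→2  {8,9}→1
  3 left: {4,5,7}→3  {4,7,9}→6  {4,8,9}→3  {5,7,9}→3  {6,8,9}→1  {7,8,9}→3
  4 left: {4,5,7,9}→12  {4,6,8,9}→4  {4,7,8,9}→12  {5,7,8,9}→6  {6,7,8,9}→4
  5 left: {3,4,6,8,9}→4  {4,5,7,8,9}→30  {4,6,7,8,9}→20  {5,6,7,8,9}→10
  6 left: {3,4,6,7,8,9}→24  {4,5,6,7,8,9}→60
  7 left: {3,4,5,6,7,8,9}→84
  8 left: {2,3,4,5,6,7,8,9}→84
  placing 0:e first → 84 extensions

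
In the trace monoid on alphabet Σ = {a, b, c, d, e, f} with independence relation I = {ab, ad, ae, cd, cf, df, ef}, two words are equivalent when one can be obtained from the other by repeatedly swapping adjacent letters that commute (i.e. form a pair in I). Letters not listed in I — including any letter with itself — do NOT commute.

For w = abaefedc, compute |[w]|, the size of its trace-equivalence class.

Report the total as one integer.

88

drop 0:a onto floor
drop 1:b onto floor
drop 2:a onto {0:a}
drop 3:e onto {1:b}
drop 4:f onto {1:b, 2:a}
drop 5:e onto {3:e}
drop 6:d onto {5:e}
drop 7:c onto {2:a, 5:e}
ground layer = {0:a, 1:b}
drop-orders for the pieces not yet dropped (sum over which currently-grounded one goes next):
  1 to go: {4} 1  {6} 1  {7} 1
  2 to go: {4,6} 2  {4,7} 2  {6,7} 2
  3 to go: {2,4,7} 2  {4,6,7} 6  {5,6,7} 2
  4 to go: {0,2,4,7} 2  {2,4,6,7} 8  {3,5,6,7} 2  {4,5,6,7} 8
  5 to go: {0,2,4,6,7} 10  {2,4,5,6,7} 16  {3,4,5,6,7} 10
  6 to go: {0,2,4,5,6,7} 26  {1,3,4,5,6,7} 10  {2,3,4,5,6,7} 26
  if 0:a drops first: 36 orders
  if 1:b drops first: 52 orders
heap linearizations: 88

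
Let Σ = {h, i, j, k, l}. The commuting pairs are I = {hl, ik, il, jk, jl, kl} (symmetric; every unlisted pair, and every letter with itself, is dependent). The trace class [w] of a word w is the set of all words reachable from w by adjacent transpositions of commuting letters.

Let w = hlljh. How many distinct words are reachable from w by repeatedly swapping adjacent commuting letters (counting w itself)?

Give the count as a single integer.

10

0(h) covers ∅
1(l) covers ∅
2(l) covers 1:l
3(j) covers 0:h
4(h) covers 3:j
floor of heap: 0:h, 1:l
completions by unplaced set U, small U first (add the entries for U minus each lowest piece of U):
  |U|=1: {2}:1  {4}:1
  |U|=2: {1,2}:1  {2,4}:2  {3,4}:1
  |U|=3: {0,3,4}:1  {1,2,4}:3  {2,3,4}:3
  start at 0(h): 6
  start at 1(l): 4
sum over floor = 10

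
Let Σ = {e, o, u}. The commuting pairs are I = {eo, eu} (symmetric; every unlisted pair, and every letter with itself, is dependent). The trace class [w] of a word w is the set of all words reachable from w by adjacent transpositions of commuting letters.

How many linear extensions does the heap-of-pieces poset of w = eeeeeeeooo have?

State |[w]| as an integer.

piece 0:e — minimal
piece 1:e rests on {0:e}
piece 2:e rests on {1:e}
piece 3:e rests on {2:e}
piece 4:e rests on {3:e}
piece 5:e rests on {4:e}
piece 6:e rests on {5:e}
piece 7:o — minimal
piece 8:o rests on {7:o}
piece 9:o rests on {8:o}
minimal pieces: {0:e, 7:o}
ways to finish when only these pieces remain (= sum over removing one remaining piece with nothing left below it):
  1 left: {6}→1  {9}→1
  2 left: {5,6}→1  {6,9}→2  {8,9}→1
  3 left: {4,5,6}→1  {5,6,9}→3  {6,8,9}→3  {7,8,9}→1
  4 left: {3,4,5,6}→1  {4,5,6,9}→4  {5,6,8,9}→6  {6,7,8,9}→4
  5 left: {2,3,4,5,6}→1  {3,4,5,6,9}→5  {4,5,6,8,9}→10  {5,6,7,8,9}→10
  6 left: {1,2,3,4,5,6}→1  {2,3,4,5,6,9}→6  {3,4,5,6,8,9}→15  {4,5,6,7,8,9}→20
  7 left: {0,1,2,3,4,5,6}→1  {1,2,3,4,5,6,9}→7  {2,3,4,5,6,8,9}→21  {3,4,5,6,7,8,9}→35
  8 left: {0,1,2,3,4,5,6,9}→8  {1,2,3,4,5,6,8,9}→28  {2,3,4,5,6,7,8,9}→56
  placing 0:e first → 84 extensions
  placing 7:o first → 36 extensions
total linear extensions = 120

120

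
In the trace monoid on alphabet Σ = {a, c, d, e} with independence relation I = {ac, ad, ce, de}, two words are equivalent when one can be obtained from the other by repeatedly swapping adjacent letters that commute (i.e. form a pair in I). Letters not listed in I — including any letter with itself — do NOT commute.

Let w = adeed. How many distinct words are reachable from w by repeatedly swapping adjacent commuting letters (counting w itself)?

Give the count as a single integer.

drop 0:a onto floor
drop 1:d onto floor
drop 2:e onto {0:a}
drop 3:e onto {2:e}
drop 4:d onto {1:d}
ground layer = {0:a, 1:d}
drop-orders for the pieces not yet dropped (sum over which currently-grounded one goes next):
  1 to go: {3} 1  {4} 1
  2 to go: {1,4} 1  {2,3} 1  {3,4} 2
  3 to go: {0,2,3} 1  {1,3,4} 3  {2,3,4} 3
  if 0:a drops first: 6 orders
  if 1:d drops first: 4 orders
heap linearizations: 10

10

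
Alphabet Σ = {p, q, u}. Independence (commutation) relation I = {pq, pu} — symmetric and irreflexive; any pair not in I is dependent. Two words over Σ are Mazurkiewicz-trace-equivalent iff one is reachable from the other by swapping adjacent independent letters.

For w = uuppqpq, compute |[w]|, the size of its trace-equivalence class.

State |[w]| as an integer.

35

piece 0:u — minimal
piece 1:u rests on {0:u}
piece 2:p — minimal
piece 3:p rests on {2:p}
piece 4:q rests on {1:u}
piece 5:p rests on {3:p}
piece 6:q rests on {4:q}
minimal pieces: {0:u, 2:p}
ways to finish when only these pieces remain (= sum over removing one remaining piece with nothing left below it):
  1 left: {5}→1  {6}→1
  2 left: {3,5}→1  {4,6}→1  {5,6}→2
  3 left: {1,4,6}→1  {2,3,5}→1  {3,5,6}→3  {4,5,6}→3
  4 left: {0,1,4,6}→1  {1,4,5,6}→4  {2,3,5,6}→4  {3,4,5,6}→6
  5 left: {0,1,4,5,6}→5  {1,3,4,5,6}→10  {2,3,4,5,6}→10
  placing 0:u first → 20 extensions
  placing 2:p first → 15 extensions
total linear extensions = 35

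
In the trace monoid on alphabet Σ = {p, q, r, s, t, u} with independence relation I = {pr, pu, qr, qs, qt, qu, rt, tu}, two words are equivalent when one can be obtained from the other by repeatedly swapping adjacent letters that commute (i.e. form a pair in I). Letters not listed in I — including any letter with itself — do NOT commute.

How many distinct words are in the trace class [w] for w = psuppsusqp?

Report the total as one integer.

drop 0:p onto floor
drop 1:s onto {0:p}
drop 2:u onto {1:s}
drop 3:p onto {1:s}
drop 4:p onto {3:p}
drop 5:s onto {2:u, 4:p}
drop 6:u onto {5:s}
drop 7:s onto {6:u}
drop 8:q onto {4:p}
drop 9:p onto {7:s, 8:q}
ground layer = {0:p}
drop-orders for the pieces not yet dropped (sum over which currently-grounded one goes next):
  1 to go: {9} 1
  2 to go: {7,9} 1  {8,9} 1
  3 to go: {6,7,9} 1  {7,8,9} 2
  4 to go: {5,6,7,9} 1  {6,7,8,9} 3
  5 to go: {2,5,6,7,9} 1  {5,6,7,8,9} 4
  6 to go: {2,5,6,7,8,9} 5  {4,5,6,7,8,9} 4
  7 to go: {2,4,5,6,7,8,9} 9  {3,4,5,6,7,8,9} 4
  8 to go: {2,3,4,5,6,7,8,9} 13
  if 0:p drops first: 13 orders

13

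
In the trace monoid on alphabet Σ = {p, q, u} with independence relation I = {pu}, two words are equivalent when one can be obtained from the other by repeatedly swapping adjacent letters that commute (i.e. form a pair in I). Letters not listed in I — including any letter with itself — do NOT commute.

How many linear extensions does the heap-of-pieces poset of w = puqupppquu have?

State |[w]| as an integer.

8

#0=p has no predecessor
#1=u has no predecessor
#2=q depends on [0:p, 1:u]
#3=u depends on [2:q]
#4=p depends on [2:q]
#5=p depends on [4:p]
#6=p depends on [5:p]
#7=q depends on [3:u, 6:p]
#8=u depends on [7:q]
#9=u depends on [8:u]
sources: [0:p, 1:u]
N(rest) = Σ N(rest − s) over sources s of rest; N(one piece) = 1:
  size 1 → [9]=1
  size 2 → [8,9]=1
  size 3 → [7,8,9]=1
  size 4 → [3,7,8,9]=1  [6,7,8,9]=1
  size 5 → [3,6,7,8,9]=2  [5,6,7,8,9]=1
  size 6 → [3,5,6,7,8,9]=3  [4,5,6,7,8,9]=1
  size 7 → [3,4,5,6,7,8,9]=4
  size 8 → [2,3,4,5,6,7,8,9]=4
  first=0(p) contributes 4
  first=1(u) contributes 4
|[w]| = 8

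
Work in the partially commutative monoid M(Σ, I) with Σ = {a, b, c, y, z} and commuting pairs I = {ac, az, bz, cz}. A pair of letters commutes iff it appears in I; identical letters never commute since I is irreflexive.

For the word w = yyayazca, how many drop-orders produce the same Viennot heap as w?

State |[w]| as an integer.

12

piece 0:y — minimal
piece 1:y rests on {0:y}
piece 2:a rests on {1:y}
piece 3:y rests on {2:a}
piece 4:a rests on {3:y}
piece 5:z rests on {3:y}
piece 6:c rests on {3:y}
piece 7:a rests on {4:a}
minimal pieces: {0:y}
ways to finish when only these pieces remain (= sum over removing one remaining piece with nothing left below it):
  1 left: {5}→1  {6}→1  {7}→1
  2 left: {4,7}→1  {5,6}→2  {5,7}→2  {6,7}→2
  3 left: {4,5,7}→3  {4,6,7}→3  {5,6,7}→6
  4 left: {4,5,6,7}→12
  5 left: {3,4,5,6,7}→12
  6 left: {2,3,4,5,6,7}→12
  placing 0:y first → 12 extensions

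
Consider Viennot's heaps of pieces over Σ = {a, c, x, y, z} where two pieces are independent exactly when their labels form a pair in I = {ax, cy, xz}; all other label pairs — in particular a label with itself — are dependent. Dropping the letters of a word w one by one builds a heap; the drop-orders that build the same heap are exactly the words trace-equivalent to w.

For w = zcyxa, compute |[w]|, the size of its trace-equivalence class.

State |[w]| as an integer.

drop 0:z onto floor
drop 1:c onto {0:z}
drop 2:y onto {0:z}
drop 3:x onto {1:c, 2:y}
drop 4:a onto {1:c, 2:y}
ground layer = {0:z}
drop-orders for the pieces not yet dropped (sum over which currently-grounded one goes next):
  1 to go: {3} 1  {4} 1
  2 to go: {3,4} 2
  3 to go: {1,3,4} 2  {2,3,4} 2
  if 0:z drops first: 4 orders

4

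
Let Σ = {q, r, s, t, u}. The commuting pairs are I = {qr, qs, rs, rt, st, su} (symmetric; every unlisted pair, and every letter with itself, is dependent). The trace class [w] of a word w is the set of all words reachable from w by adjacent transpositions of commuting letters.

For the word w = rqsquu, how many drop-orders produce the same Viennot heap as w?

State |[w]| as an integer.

18

0(r) covers ∅
1(q) covers ∅
2(s) covers ∅
3(q) covers 1:q
4(u) covers 0:r, 3:q
5(u) covers 4:u
floor of heap: 0:r, 1:q, 2:s
completions by unplaced set U, small U first (add the entries for U minus each lowest piece of U):
  |U|=1: {2}:1  {5}:1
  |U|=2: {2,5}:2  {4,5}:1
  |U|=3: {0,4,5}:1  {2,4,5}:3  {3,4,5}:1
  |U|=4: {0,2,4,5}:4  {0,3,4,5}:2  {1,3,4,5}:1  {2,3,4,5}:4
  start at 0(r): 5
  start at 1(q): 10
  start at 2(s): 3
sum over floor = 18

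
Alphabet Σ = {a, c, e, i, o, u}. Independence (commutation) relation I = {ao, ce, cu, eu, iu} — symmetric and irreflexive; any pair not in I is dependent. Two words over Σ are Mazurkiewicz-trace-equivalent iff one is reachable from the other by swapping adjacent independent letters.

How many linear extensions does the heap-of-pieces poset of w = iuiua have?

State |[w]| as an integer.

6

piece 0:i — minimal
piece 1:u — minimal
piece 2:i rests on {0:i}
piece 3:u rests on {1:u}
piece 4:a rests on {2:i, 3:u}
minimal pieces: {0:i, 1:u}
ways to finish when only these pieces remain (= sum over removing one remaining piece with nothing left below it):
  1 left: {4}→1
  2 left: {2,4}→1  {3,4}→1
  3 left: {0,2,4}→1  {1,3,4}→1  {2,3,4}→2
  placing 0:i first → 3 extensions
  placing 1:u first → 3 extensions
total linear extensions = 6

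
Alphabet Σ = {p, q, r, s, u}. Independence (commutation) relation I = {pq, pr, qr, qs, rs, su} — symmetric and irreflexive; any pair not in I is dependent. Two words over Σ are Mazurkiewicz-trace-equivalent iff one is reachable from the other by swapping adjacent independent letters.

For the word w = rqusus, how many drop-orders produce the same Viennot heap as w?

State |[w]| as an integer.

30

0(r) covers ∅
1(q) covers ∅
2(u) covers 0:r, 1:q
3(s) covers ∅
4(u) covers 2:u
5(s) covers 3:s
floor of heap: 0:r, 1:q, 3:s
completions by unplaced set U, small U first (add the entries for U minus each lowest piece of U):
  |U|=1: {4}:1  {5}:1
  |U|=2: {2,4}:1  {3,5}:1  {4,5}:2
  |U|=3: {0,2,4}:1  {1,2,4}:1  {2,4,5}:3  {3,4,5}:3
  |U|=4: {0,1,2,4}:2  {0,2,4,5}:4  {1,2,4,5}:4  {2,3,4,5}:6
  start at 0(r): 10
  start at 1(q): 10
  start at 3(s): 10
sum over floor = 30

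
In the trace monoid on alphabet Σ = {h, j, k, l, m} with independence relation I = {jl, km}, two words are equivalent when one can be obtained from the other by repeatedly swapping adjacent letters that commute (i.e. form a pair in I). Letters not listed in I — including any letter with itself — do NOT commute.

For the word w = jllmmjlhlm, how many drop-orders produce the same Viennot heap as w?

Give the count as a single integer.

6

drop 0:j onto floor
drop 1:l onto floor
drop 2:l onto {1:l}
drop 3:m onto {0:j, 2:l}
drop 4:m onto {3:m}
drop 5:j onto {4:m}
drop 6:l onto {4:m}
drop 7:h onto {5:j, 6:l}
drop 8:l onto {7:h}
drop 9:m onto {8:l}
ground layer = {0:j, 1:l}
drop-orders for the pieces not yet dropped (sum over which currently-grounded one goes next):
  1 to go: {9} 1
  2 to go: {8,9} 1
  3 to go: {7,8,9} 1
  4 to go: {5,7,8,9} 1  {6,7,8,9} 1
  5 to go: {5,6,7,8,9} 2
  6 to go: {4,5,6,7,8,9} 2
  7 to go: {3,4,5,6,7,8,9} 2
  8 to go: {0,3,4,5,6,7,8,9} 2  {2,3,4,5,6,7,8,9} 2
  if 0:j drops first: 2 orders
  if 1:l drops first: 4 orders
heap linearizations: 6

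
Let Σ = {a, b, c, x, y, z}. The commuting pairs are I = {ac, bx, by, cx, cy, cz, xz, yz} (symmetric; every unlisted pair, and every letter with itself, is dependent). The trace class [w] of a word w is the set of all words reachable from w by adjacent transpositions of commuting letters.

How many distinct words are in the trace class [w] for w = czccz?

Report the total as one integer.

#0=c has no predecessor
#1=z has no predecessor
#2=c depends on [0:c]
#3=c depends on [2:c]
#4=z depends on [1:z]
sources: [0:c, 1:z]
N(rest) = Σ N(rest − s) over sources s of rest; N(one piece) = 1:
  size 1 → [3]=1  [4]=1
  size 2 → [1,4]=1  [2,3]=1  [3,4]=2
  size 3 → [0,2,3]=1  [1,3,4]=3  [2,3,4]=3
  first=0(c) contributes 6
  first=1(z) contributes 4
|[w]| = 10

10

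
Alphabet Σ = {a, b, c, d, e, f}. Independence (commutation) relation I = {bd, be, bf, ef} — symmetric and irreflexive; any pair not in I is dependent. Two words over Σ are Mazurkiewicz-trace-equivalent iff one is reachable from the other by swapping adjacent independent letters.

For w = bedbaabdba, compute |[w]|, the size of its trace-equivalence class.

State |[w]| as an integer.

18

0(b) covers ∅
1(e) covers ∅
2(d) covers 1:e
3(b) covers 0:b
4(a) covers 2:d, 3:b
5(a) covers 4:a
6(b) covers 5:a
7(d) covers 5:a
8(b) covers 6:b
9(a) covers 7:d, 8:b
floor of heap: 0:b, 1:e
completions by unplaced set U, small U first (add the entries for U minus each lowest piece of U):
  |U|=1: {9}:1
  |U|=2: {7,9}:1  {8,9}:1
  |U|=3: {6,8,9}:1  {7,8,9}:2
  |U|=4: {6,7,8,9}:3
  |U|=5: {5,6,7,8,9}:3
  |U|=6: {4,5,6,7,8,9}:3
  |U|=7: {2,4,5,6,7,8,9}:3  {3,4,5,6,7,8,9}:3
  |U|=8: {0,3,4,5,6,7,8,9}:3  {1,2,4,5,6,7,8,9}:3  {2,3,4,5,6,7,8,9}:6
  start at 0(b): 9
  start at 1(e): 9
sum over floor = 18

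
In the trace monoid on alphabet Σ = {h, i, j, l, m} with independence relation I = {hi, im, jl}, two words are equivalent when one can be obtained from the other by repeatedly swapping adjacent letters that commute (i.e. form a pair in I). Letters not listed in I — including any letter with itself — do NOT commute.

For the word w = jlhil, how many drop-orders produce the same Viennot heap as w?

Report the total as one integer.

piece 0:j — minimal
piece 1:l — minimal
piece 2:h rests on {0:j, 1:l}
piece 3:i rests on {0:j, 1:l}
piece 4:l rests on {2:h, 3:i}
minimal pieces: {0:j, 1:l}
ways to finish when only these pieces remain (= sum over removing one remaining piece with nothing left below it):
  1 left: {4}→1
  2 left: {2,4}→1  {3,4}→1
  3 left: {2,3,4}→2
  placing 0:j first → 2 extensions
  placing 1:l first → 2 extensions
total linear extensions = 4

4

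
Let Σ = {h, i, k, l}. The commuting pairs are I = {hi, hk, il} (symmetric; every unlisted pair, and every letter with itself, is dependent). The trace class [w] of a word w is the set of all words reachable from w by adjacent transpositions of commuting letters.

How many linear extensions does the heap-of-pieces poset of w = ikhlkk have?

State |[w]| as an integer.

piece 0:i — minimal
piece 1:k rests on {0:i}
piece 2:h — minimal
piece 3:l rests on {1:k, 2:h}
piece 4:k rests on {3:l}
piece 5:k rests on {4:k}
minimal pieces: {0:i, 2:h}
ways to finish when only these pieces remain (= sum over removing one remaining piece with nothing left below it):
  1 left: {5}→1
  2 left: {4,5}→1
  3 left: {3,4,5}→1
  4 left: {1,3,4,5}→1  {2,3,4,5}→1
  placing 0:i first → 2 extensions
  placing 2:h first → 1 extensions
total linear extensions = 3

3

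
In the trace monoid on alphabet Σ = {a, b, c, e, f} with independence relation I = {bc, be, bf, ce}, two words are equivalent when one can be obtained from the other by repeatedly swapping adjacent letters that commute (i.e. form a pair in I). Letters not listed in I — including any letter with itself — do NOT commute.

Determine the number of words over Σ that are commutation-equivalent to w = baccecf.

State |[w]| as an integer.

0(b) covers ∅
1(a) covers 0:b
2(c) covers 1:a
3(c) covers 2:c
4(e) covers 1:a
5(c) covers 3:c
6(f) covers 4:e, 5:c
floor of heap: 0:b
completions by unplaced set U, small U first (add the entries for U minus each lowest piece of U):
  |U|=1: {6}:1
  |U|=2: {4,6}:1  {5,6}:1
  |U|=3: {3,5,6}:1  {4,5,6}:2
  |U|=4: {2,3,5,6}:1  {3,4,5,6}:3
  |U|=5: {2,3,4,5,6}:4
  start at 0(b): 4

4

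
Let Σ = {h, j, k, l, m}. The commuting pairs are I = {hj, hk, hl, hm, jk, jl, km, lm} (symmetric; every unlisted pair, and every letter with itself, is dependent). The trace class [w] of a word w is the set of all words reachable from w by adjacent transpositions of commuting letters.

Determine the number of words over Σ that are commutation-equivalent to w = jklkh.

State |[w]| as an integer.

piece 0:j — minimal
piece 1:k — minimal
piece 2:l rests on {1:k}
piece 3:k rests on {2:l}
piece 4:h — minimal
minimal pieces: {0:j, 1:k, 4:h}
ways to finish when only these pieces remain (= sum over removing one remaining piece with nothing left below it):
  1 left: {0}→1  {3}→1  {4}→1
  2 left: {0,3}→2  {0,4}→2  {2,3}→1  {3,4}→2
  3 left: {0,2,3}→3  {0,3,4}→6  {1,2,3}→1  {2,3,4}→3
  placing 0:j first → 4 extensions
  placing 1:k first → 12 extensions
  placing 4:h first → 4 extensions
total linear extensions = 20

20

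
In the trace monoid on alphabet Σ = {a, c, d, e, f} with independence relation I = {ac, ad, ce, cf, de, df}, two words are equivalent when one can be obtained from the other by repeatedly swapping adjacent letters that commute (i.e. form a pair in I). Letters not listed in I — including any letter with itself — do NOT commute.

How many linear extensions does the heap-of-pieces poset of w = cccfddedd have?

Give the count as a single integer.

piece 0:c — minimal
piece 1:c rests on {0:c}
piece 2:c rests on {1:c}
piece 3:f — minimal
piece 4:d rests on {2:c}
piece 5:d rests on {4:d}
piece 6:e rests on {3:f}
piece 7:d rests on {5:d}
piece 8:d rests on {7:d}
minimal pieces: {0:c, 3:f}
ways to finish when only these pieces remain (= sum over removing one remaining piece with nothing left below it):
  1 left: {6}→1  {8}→1
  2 left: {3,6}→1  {6,8}→2  {7,8}→1
  3 left: {3,6,8}→3  {5,7,8}→1  {6,7,8}→3
  4 left: {3,6,7,8}→6  {4,5,7,8}→1  {5,6,7,8}→4
  5 left: {2,4,5,7,8}→1  {3,5,6,7,8}→10  {4,5,6,7,8}→5
  6 left: {1,2,4,5,7,8}→1  {2,4,5,6,7,8}→6  {3,4,5,6,7,8}→15
  7 left: {0,1,2,4,5,7,8}→1  {1,2,4,5,6,7,8}→7  {2,3,4,5,6,7,8}→21
  placing 0:c first → 28 extensions
  placing 3:f first → 8 extensions
total linear extensions = 36

36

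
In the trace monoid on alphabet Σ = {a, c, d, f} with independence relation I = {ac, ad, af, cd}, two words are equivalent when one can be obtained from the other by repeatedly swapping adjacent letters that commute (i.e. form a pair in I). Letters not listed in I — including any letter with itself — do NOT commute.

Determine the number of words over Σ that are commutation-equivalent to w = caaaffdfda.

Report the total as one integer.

piece 0:c — minimal
piece 1:a — minimal
piece 2:a rests on {1:a}
piece 3:a rests on {2:a}
piece 4:f rests on {0:c}
piece 5:f rests on {4:f}
piece 6:d rests on {5:f}
piece 7:f rests on {6:d}
piece 8:d rests on {7:f}
piece 9:a rests on {3:a}
minimal pieces: {0:c, 1:a}
ways to finish when only these pieces remain (= sum over removing one remaining piece with nothing left below it):
  1 left: {8}→1  {9}→1
  2 left: {3,9}→1  {7,8}→1  {8,9}→2
  3 left: {2,3,9}→1  {3,8,9}→3  {6,7,8}→1  {7,8,9}→3
  4 left: {1,2,3,9}→1  {2,3,8,9}→4  {3,7,8,9}→6  {5,6,7,8}→1  {6,7,8,9}→4
  5 left: {1,2,3,8,9}→5  {2,3,7,8,9}→10  {3,6,7,8,9}→10  {4,5,6,7,8}→1  {5,6,7,8,9}→5
  6 left: {0,4,5,6,7,8}→1  {1,2,3,7,8,9}→15  {2,3,6,7,8,9}→20  {3,5,6,7,8,9}→15  {4,5,6,7,8,9}→6
  7 left: {0,4,5,6,7,8,9}→7  {1,2,3,6,7,8,9}→35  {2,3,5,6,7,8,9}→35  {3,4,5,6,7,8,9}→21
  8 left: {0,3,4,5,6,7,8,9}→28  {1,2,3,5,6,7,8,9}→70  {2,3,4,5,6,7,8,9}→56
  placing 0:c first → 126 extensions
  placing 1:a first → 84 extensions
total linear extensions = 210

210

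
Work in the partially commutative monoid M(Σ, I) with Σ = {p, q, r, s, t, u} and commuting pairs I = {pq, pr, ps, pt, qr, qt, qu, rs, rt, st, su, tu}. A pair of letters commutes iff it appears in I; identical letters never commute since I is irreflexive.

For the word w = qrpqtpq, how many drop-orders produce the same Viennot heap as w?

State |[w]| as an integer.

420

#0=q has no predecessor
#1=r has no predecessor
#2=p has no predecessor
#3=q depends on [0:q]
#4=t has no predecessor
#5=p depends on [2:p]
#6=q depends on [3:q]
sources: [0:q, 1:r, 2:p, 4:t]
N(rest) = Σ N(rest − s) over sources s of rest; N(one piece) = 1:
  size 1 → [1]=1  [4]=1  [5]=1  [6]=1
  size 2 → [1,4]=2  [1,5]=2  [1,6]=2  [2,5]=1  [3,6]=1  [4,5]=2  [4,6]=2  [5,6]=2
  size 3 → [0,3,6]=1  [1,2,5]=3  [1,3,6]=3  [1,4,5]=6  [1,4,6]=6  [1,5,6]=6  [2,4,5]=3  [2,5,6]=3  [3,4,6]=3  [3,5,6]=3  [4,5,6]=6
  size 4 → [0,1,3,6]=4  [0,3,4,6]=4  [0,3,5,6]=4  [1,2,4,5]=12  [1,2,5,6]=12  [1,3,4,6]=12  [1,3,5,6]=12  [1,4,5,6]=24  [2,3,5,6]=6  [2,4,5,6]=12  [3,4,5,6]=12
  size 5 → [0,1,3,4,6]=20  [0,1,3,5,6]=20  [0,2,3,5,6]=10  [0,3,4,5,6]=20  [1,2,3,5,6]=30  [1,2,4,5,6]=60  [1,3,4,5,6]=60  [2,3,4,5,6]=30
  first=0(q) contributes 180
  first=1(r) contributes 60
  first=2(p) contributes 120
  first=4(t) contributes 60
|[w]| = 420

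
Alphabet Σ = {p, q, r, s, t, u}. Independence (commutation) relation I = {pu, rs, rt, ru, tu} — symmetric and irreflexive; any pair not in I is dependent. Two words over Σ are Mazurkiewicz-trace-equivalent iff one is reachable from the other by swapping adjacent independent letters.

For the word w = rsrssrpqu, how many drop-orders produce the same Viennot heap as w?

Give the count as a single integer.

20

#0=r has no predecessor
#1=s has no predecessor
#2=r depends on [0:r]
#3=s depends on [1:s]
#4=s depends on [3:s]
#5=r depends on [2:r]
#6=p depends on [4:s, 5:r]
#7=q depends on [6:p]
#8=u depends on [7:q]
sources: [0:r, 1:s]
N(rest) = Σ N(rest − s) over sources s of rest; N(one piece) = 1:
  size 1 → [8]=1
  size 2 → [7,8]=1
  size 3 → [6,7,8]=1
  size 4 → [4,6,7,8]=1  [5,6,7,8]=1
  size 5 → [2,5,6,7,8]=1  [3,4,6,7,8]=1  [4,5,6,7,8]=2
  size 6 → [0,2,5,6,7,8]=1  [1,3,4,6,7,8]=1  [2,4,5,6,7,8]=3  [3,4,5,6,7,8]=3
  size 7 → [0,2,4,5,6,7,8]=4  [1,3,4,5,6,7,8]=4  [2,3,4,5,6,7,8]=6
  first=0(r) contributes 10
  first=1(s) contributes 10
|[w]| = 20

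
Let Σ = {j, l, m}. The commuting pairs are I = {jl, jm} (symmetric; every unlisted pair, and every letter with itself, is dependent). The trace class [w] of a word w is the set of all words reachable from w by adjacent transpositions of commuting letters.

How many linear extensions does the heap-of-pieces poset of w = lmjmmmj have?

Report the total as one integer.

21

#0=l has no predecessor
#1=m depends on [0:l]
#2=j has no predecessor
#3=m depends on [1:m]
#4=m depends on [3:m]
#5=m depends on [4:m]
#6=j depends on [2:j]
sources: [0:l, 2:j]
N(rest) = Σ N(rest − s) over sources s of rest; N(one piece) = 1:
  size 1 → [5]=1  [6]=1
  size 2 → [2,6]=1  [4,5]=1  [5,6]=2
  size 3 → [2,5,6]=3  [3,4,5]=1  [4,5,6]=3
  size 4 → [1,3,4,5]=1  [2,4,5,6]=6  [3,4,5,6]=4
  size 5 → [0,1,3,4,5]=1  [1,3,4,5,6]=5  [2,3,4,5,6]=10
  first=0(l) contributes 15
  first=2(j) contributes 6
|[w]| = 21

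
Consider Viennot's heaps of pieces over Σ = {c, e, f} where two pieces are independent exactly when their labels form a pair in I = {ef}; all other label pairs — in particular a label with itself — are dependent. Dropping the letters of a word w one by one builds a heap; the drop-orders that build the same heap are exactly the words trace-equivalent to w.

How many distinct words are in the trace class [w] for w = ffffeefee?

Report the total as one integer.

126

piece 0:f — minimal
piece 1:f rests on {0:f}
piece 2:f rests on {1:f}
piece 3:f rests on {2:f}
piece 4:e — minimal
piece 5:e rests on {4:e}
piece 6:f rests on {3:f}
piece 7:e rests on {5:e}
piece 8:e rests on {7:e}
minimal pieces: {0:f, 4:e}
ways to finish when only these pieces remain (= sum over removing one remaining piece with nothing left below it):
  1 left: {6}→1  {8}→1
  2 left: {3,6}→1  {6,8}→2  {7,8}→1
  3 left: {2,3,6}→1  {3,6,8}→3  {5,7,8}→1  {6,7,8}→3
  4 left: {1,2,3,6}→1  {2,3,6,8}→4  {3,6,7,8}→6  {4,5,7,8}→1  {5,6,7,8}→4
  5 left: {0,1,2,3,6}→1  {1,2,3,6,8}→5  {2,3,6,7,8}→10  {3,5,6,7,8}→10  {4,5,6,7,8}→5
  6 left: {0,1,2,3,6,8}→6  {1,2,3,6,7,8}→15  {2,3,5,6,7,8}→20  {3,4,5,6,7,8}→15
  7 left: {0,1,2,3,6,7,8}→21  {1,2,3,5,6,7,8}→35  {2,3,4,5,6,7,8}→35
  placing 0:f first → 70 extensions
  placing 4:e first → 56 extensions
total linear extensions = 126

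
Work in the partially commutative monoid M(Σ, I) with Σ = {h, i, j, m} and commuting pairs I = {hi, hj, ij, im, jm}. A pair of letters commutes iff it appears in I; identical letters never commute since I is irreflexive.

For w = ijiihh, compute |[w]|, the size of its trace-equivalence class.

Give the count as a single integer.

60

piece 0:i — minimal
piece 1:j — minimal
piece 2:i rests on {0:i}
piece 3:i rests on {2:i}
piece 4:h — minimal
piece 5:h rests on {4:h}
minimal pieces: {0:i, 1:j, 4:h}
ways to finish when only these pieces remain (= sum over removing one remaining piece with nothing left below it):
  1 left: {1}→1  {3}→1  {5}→1
  2 left: {1,3}→2  {1,5}→2  {2,3}→1  {3,5}→2  {4,5}→1
  3 left: {0,2,3}→1  {1,2,3}→3  {1,3,5}→6  {1,4,5}→3  {2,3,5}→3  {3,4,5}→3
  4 left: {0,1,2,3}→4  {0,2,3,5}→4  {1,2,3,5}→12  {1,3,4,5}→12  {2,3,4,5}→6
  placing 0:i first → 30 extensions
  placing 1:j first → 10 extensions
  placing 4:h first → 20 extensions
total linear extensions = 60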